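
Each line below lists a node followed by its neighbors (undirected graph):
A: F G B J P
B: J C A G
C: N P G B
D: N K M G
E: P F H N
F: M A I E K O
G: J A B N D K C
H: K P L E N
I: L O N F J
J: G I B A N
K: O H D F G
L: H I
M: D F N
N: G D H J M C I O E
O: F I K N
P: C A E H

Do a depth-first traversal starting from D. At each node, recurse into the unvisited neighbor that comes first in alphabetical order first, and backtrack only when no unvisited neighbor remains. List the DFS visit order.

Visit D
D → G
G → A
A → B
B → C
C → N
N → E
E → F
F → I
I → J
I → L
L → H
H → K
K → O
H → P
F → M

D -> G -> A -> B -> C -> N -> E -> F -> I -> J -> L -> H -> K -> O -> P -> M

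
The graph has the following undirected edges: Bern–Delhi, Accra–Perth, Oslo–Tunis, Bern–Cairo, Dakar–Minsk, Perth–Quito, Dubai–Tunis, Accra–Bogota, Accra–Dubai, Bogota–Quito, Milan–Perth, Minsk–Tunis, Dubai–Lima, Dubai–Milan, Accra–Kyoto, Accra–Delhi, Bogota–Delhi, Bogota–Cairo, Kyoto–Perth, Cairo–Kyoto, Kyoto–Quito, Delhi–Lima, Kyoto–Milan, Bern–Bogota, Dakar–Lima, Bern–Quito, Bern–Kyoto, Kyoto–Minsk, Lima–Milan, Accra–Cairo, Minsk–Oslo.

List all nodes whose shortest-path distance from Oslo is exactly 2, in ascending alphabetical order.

Dakar, Dubai, Kyoto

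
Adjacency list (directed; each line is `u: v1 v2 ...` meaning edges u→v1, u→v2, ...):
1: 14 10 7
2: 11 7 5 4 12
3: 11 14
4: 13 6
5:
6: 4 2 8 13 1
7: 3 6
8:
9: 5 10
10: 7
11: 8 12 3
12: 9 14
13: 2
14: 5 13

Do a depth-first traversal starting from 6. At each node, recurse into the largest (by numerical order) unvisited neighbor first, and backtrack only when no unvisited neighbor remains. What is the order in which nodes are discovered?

Visit 6
6 → 13
13 → 2
2 → 12
12 → 14
14 → 5
12 → 9
9 → 10
10 → 7
7 → 3
3 → 11
11 → 8
2 → 4
6 → 1

6 13 2 12 14 5 9 10 7 3 11 8 4 1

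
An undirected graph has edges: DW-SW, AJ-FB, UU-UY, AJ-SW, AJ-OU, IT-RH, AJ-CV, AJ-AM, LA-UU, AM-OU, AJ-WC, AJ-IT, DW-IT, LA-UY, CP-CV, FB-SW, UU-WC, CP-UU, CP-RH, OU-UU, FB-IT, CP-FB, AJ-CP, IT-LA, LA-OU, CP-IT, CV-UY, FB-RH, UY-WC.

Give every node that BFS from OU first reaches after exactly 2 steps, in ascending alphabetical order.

CP, CV, FB, IT, SW, UY, WC

Level 0: OU
Level 1: AJ, AM, LA, UU
Level 2: CP, CV, FB, IT, SW, UY, WC
Level 3: DW, RH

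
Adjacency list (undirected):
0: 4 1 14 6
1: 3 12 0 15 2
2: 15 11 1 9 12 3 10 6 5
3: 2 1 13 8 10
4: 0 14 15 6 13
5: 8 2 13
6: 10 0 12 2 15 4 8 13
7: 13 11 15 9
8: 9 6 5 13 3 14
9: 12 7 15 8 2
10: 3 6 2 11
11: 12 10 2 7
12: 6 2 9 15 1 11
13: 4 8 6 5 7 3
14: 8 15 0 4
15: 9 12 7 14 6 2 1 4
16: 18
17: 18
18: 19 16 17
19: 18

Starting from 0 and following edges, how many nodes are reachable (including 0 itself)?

16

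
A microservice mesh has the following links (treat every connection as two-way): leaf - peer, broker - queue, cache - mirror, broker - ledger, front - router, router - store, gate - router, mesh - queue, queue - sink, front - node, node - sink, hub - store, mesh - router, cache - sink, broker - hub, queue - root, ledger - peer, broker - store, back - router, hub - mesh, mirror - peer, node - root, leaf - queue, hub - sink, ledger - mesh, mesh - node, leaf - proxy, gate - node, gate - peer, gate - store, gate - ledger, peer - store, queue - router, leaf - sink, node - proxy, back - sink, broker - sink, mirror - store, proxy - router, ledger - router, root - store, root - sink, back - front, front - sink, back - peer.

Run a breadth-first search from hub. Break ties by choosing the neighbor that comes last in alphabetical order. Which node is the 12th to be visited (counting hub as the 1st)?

node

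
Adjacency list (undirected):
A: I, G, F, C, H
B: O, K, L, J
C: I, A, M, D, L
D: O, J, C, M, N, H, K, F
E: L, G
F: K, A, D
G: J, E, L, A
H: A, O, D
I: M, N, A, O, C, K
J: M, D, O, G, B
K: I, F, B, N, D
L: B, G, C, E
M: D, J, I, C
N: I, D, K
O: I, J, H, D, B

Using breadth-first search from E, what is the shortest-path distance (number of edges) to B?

2

Level 0: E
Level 1: G, L
Level 2: A, B, C, J
Level 3: D, F, H, I, K, M, O
Level 4: N
B first appears at level 2.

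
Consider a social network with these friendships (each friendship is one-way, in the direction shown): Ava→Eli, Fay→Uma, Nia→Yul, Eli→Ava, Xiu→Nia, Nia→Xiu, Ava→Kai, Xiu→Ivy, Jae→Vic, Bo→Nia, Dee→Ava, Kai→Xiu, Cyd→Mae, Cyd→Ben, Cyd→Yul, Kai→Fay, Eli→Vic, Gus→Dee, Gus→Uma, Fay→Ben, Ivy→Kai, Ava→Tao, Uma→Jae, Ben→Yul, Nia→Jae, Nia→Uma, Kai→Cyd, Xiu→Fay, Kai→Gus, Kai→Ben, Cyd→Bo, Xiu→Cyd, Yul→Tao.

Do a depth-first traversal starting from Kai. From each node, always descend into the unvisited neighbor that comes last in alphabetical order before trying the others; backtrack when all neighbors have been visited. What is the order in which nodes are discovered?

Kai, Xiu, Nia, Yul, Tao, Uma, Jae, Vic, Ivy, Fay, Ben, Cyd, Mae, Bo, Gus, Dee, Ava, Eli

Visit Kai
Kai → Xiu
Xiu → Nia
Nia → Yul
Yul → Tao
Nia → Uma
Uma → Jae
Jae → Vic
Xiu → Ivy
Xiu → Fay
Fay → Ben
Xiu → Cyd
Cyd → Mae
Cyd → Bo
Kai → Gus
Gus → Dee
Dee → Ava
Ava → Eli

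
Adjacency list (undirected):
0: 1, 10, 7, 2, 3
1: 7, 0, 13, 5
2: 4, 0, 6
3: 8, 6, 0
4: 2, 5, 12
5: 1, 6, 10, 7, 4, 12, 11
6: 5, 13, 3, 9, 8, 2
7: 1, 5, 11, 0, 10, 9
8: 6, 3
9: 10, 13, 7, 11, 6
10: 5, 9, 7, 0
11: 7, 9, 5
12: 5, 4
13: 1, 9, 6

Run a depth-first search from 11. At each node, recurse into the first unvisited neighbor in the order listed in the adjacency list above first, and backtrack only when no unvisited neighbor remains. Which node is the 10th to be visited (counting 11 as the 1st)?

Visit 11
11 → 7
7 → 1
1 → 0
0 → 10
10 → 5
5 → 6
6 → 13
13 → 9
6 → 3
3 → 8
6 → 2
2 → 4
4 → 12

Visit order: 11, 7, 1, 0, 10, 5, 6, 13, 9, 3, 8, 2, 4, 12

3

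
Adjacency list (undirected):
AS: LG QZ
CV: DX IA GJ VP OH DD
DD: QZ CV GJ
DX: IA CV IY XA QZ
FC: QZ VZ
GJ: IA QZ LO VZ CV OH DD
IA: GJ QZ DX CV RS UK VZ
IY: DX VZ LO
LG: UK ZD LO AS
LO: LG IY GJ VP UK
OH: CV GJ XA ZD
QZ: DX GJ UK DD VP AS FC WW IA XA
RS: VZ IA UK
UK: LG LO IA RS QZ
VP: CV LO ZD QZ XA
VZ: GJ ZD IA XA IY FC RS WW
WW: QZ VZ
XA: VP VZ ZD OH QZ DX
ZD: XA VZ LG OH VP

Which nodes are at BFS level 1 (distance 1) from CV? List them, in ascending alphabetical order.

DD, DX, GJ, IA, OH, VP

Level 0: CV
Level 1: DD, DX, GJ, IA, OH, VP
Level 2: IY, LO, QZ, RS, UK, VZ, XA, ZD
Level 3: AS, FC, LG, WW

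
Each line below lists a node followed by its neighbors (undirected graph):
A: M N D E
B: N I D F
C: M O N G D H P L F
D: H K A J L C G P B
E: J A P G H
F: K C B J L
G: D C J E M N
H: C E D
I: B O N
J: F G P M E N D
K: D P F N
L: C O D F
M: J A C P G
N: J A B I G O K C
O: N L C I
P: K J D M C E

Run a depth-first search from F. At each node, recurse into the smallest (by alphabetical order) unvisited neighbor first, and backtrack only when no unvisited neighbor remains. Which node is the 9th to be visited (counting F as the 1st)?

Visit F
F → B
B → D
D → A
A → E
E → G
G → C
C → H
C → L
L → O
O → I
I → N
N → J
J → M
M → P
P → K

Visit order: F, B, D, A, E, G, C, H, L, O, I, N, J, M, P, K

L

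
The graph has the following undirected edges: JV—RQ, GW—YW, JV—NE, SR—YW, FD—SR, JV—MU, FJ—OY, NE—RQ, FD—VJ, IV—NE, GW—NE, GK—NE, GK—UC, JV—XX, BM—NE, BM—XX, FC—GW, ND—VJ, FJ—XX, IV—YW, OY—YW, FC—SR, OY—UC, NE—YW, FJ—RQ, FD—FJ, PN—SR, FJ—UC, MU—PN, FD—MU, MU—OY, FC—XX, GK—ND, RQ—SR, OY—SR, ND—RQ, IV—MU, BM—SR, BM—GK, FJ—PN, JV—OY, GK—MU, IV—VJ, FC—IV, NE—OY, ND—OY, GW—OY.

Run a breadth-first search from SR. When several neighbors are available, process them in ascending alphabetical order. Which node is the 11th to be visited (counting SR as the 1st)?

Visit SR; enqueue BM, FC, FD, OY, PN, RQ, YW → queue [BM, FC, FD, OY, PN, RQ, YW]
Visit BM; enqueue GK, NE, XX → queue [FC, FD, OY, PN, RQ, YW, GK, NE, XX]
Visit FC; enqueue GW, IV → queue [FD, OY, PN, RQ, YW, GK, NE, XX, GW, IV]
Visit FD; enqueue FJ, MU, VJ → queue [OY, PN, RQ, YW, GK, NE, XX, GW, IV, FJ, MU, VJ]
Visit OY; enqueue JV, ND, UC → queue [PN, RQ, YW, GK, NE, XX, GW, IV, FJ, MU, VJ, JV, ND, UC]
Visit PN → queue [RQ, YW, GK, NE, XX, GW, IV, FJ, MU, VJ, JV, ND, UC]
Visit RQ → queue [YW, GK, NE, XX, GW, IV, FJ, MU, VJ, JV, ND, UC]
Visit YW → queue [GK, NE, XX, GW, IV, FJ, MU, VJ, JV, ND, UC]
Visit GK → queue [NE, XX, GW, IV, FJ, MU, VJ, JV, ND, UC]
Visit NE → queue [XX, GW, IV, FJ, MU, VJ, JV, ND, UC]
Visit XX → queue [GW, IV, FJ, MU, VJ, JV, ND, UC]
Visit GW → queue [IV, FJ, MU, VJ, JV, ND, UC]
Visit IV → queue [FJ, MU, VJ, JV, ND, UC]
Visit FJ → queue [MU, VJ, JV, ND, UC]
Visit MU → queue [VJ, JV, ND, UC]
Visit VJ → queue [JV, ND, UC]
Visit JV → queue [ND, UC]
Visit ND → queue [UC]
Visit UC → queue []

Visit order: SR, BM, FC, FD, OY, PN, RQ, YW, GK, NE, XX, GW, IV, FJ, MU, VJ, JV, ND, UC

XX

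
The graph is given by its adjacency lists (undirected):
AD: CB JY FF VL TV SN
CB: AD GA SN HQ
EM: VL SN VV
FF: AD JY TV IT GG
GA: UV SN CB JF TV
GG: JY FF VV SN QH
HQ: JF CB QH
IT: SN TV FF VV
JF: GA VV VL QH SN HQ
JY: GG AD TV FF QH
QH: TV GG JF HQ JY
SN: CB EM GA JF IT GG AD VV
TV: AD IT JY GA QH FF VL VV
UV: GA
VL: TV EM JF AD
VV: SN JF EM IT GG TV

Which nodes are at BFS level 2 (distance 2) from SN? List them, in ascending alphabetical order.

FF, HQ, JY, QH, TV, UV, VL

Level 0: SN
Level 1: AD, CB, EM, GA, GG, IT, JF, VV
Level 2: FF, HQ, JY, QH, TV, UV, VL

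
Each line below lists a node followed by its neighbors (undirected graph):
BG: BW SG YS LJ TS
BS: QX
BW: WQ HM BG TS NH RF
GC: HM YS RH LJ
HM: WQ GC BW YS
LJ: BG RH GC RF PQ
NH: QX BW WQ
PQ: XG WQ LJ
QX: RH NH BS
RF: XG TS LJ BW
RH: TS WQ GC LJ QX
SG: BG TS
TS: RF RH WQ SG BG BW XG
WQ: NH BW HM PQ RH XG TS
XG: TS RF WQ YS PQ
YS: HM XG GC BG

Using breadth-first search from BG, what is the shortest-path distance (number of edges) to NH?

2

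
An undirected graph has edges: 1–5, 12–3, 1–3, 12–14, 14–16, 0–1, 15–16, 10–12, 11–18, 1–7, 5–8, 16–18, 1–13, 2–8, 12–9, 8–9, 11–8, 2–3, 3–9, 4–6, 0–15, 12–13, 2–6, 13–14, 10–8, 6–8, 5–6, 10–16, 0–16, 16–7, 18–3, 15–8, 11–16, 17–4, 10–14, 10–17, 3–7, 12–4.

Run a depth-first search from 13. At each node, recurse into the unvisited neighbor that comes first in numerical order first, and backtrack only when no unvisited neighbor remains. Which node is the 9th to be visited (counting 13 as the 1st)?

Visit 13
13 → 1
1 → 0
0 → 15
15 → 8
8 → 2
2 → 3
3 → 7
7 → 16
16 → 10
10 → 12
12 → 4
4 → 6
6 → 5
4 → 17
12 → 9
12 → 14
16 → 11
11 → 18

Visit order: 13, 1, 0, 15, 8, 2, 3, 7, 16, 10, 12, 4, 6, 5, 17, 9, 14, 11, 18

16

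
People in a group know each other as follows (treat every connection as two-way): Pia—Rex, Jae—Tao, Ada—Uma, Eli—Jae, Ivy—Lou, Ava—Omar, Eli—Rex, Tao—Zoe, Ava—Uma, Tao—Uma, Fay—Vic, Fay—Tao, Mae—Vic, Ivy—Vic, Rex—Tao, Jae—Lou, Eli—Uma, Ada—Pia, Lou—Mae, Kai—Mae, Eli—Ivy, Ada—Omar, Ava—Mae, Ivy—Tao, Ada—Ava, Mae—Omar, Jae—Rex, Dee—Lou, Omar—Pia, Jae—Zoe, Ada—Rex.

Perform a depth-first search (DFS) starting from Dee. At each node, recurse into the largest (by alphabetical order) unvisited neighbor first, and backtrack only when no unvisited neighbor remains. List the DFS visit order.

Visit Dee
Dee → Lou
Lou → Mae
Mae → Vic
Vic → Ivy
Ivy → Tao
Tao → Zoe
Zoe → Jae
Jae → Rex
Rex → Pia
Pia → Omar
Omar → Ava
Ava → Uma
Uma → Eli
Uma → Ada
Tao → Fay
Mae → Kai

Dee → Lou → Mae → Vic → Ivy → Tao → Zoe → Jae → Rex → Pia → Omar → Ava → Uma → Eli → Ada → Fay → Kai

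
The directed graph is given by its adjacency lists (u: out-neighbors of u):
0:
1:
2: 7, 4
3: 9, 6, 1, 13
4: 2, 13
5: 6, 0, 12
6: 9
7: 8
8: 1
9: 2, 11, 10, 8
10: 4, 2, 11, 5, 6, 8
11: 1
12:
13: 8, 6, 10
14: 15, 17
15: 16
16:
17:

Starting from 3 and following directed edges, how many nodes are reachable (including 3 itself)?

BFS from 3 visits: 3, 9, 6, 1, 13, 2, 11, 10, 8, 7, 4, 5, 0, 12
Reachable nodes: 14 of 18 total.

14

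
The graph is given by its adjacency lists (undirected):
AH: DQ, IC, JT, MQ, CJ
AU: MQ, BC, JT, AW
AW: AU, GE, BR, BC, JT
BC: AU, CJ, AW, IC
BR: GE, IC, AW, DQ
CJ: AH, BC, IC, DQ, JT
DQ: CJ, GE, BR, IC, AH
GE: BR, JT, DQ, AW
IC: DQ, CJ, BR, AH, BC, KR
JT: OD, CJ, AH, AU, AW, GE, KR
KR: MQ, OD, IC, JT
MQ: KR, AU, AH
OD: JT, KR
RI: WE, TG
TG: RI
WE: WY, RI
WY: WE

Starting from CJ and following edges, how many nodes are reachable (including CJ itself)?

BFS from CJ visits: CJ, AH, BC, DQ, IC, JT, MQ, AU, AW, BR, GE, KR, OD
Reachable nodes: 13 of 17 total.

13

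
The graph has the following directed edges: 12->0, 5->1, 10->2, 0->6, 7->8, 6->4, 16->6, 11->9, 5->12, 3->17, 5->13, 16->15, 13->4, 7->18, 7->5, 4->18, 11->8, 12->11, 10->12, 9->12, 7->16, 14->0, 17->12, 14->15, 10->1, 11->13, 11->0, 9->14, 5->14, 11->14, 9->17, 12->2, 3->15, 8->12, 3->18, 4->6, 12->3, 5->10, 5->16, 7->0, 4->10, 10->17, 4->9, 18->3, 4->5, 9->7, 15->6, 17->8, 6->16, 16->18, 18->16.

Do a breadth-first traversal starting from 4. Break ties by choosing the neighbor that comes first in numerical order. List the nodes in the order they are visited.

4, 5, 6, 9, 10, 18, 1, 12, 13, 14, 16, 7, 17, 2, 3, 0, 11, 15, 8

Visit 4; enqueue 5, 6, 9, 10, 18 → queue [5, 6, 9, 10, 18]
Visit 5; enqueue 1, 12, 13, 14, 16 → queue [6, 9, 10, 18, 1, 12, 13, 14, 16]
Visit 6 → queue [9, 10, 18, 1, 12, 13, 14, 16]
Visit 9; enqueue 7, 17 → queue [10, 18, 1, 12, 13, 14, 16, 7, 17]
Visit 10; enqueue 2 → queue [18, 1, 12, 13, 14, 16, 7, 17, 2]
Visit 18; enqueue 3 → queue [1, 12, 13, 14, 16, 7, 17, 2, 3]
Visit 1 → queue [12, 13, 14, 16, 7, 17, 2, 3]
Visit 12; enqueue 0, 11 → queue [13, 14, 16, 7, 17, 2, 3, 0, 11]
Visit 13 → queue [14, 16, 7, 17, 2, 3, 0, 11]
Visit 14; enqueue 15 → queue [16, 7, 17, 2, 3, 0, 11, 15]
Visit 16 → queue [7, 17, 2, 3, 0, 11, 15]
Visit 7; enqueue 8 → queue [17, 2, 3, 0, 11, 15, 8]
Visit 17 → queue [2, 3, 0, 11, 15, 8]
Visit 2 → queue [3, 0, 11, 15, 8]
Visit 3 → queue [0, 11, 15, 8]
Visit 0 → queue [11, 15, 8]
Visit 11 → queue [15, 8]
Visit 15 → queue [8]
Visit 8 → queue []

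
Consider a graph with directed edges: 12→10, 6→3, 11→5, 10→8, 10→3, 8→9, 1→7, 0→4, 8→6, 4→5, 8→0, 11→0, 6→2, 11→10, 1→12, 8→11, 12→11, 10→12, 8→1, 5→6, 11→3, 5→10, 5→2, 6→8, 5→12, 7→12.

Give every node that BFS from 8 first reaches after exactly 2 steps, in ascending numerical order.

Level 0: 8
Level 1: 0, 1, 6, 9, 11
Level 2: 2, 3, 4, 5, 7, 10, 12

2, 3, 4, 5, 7, 10, 12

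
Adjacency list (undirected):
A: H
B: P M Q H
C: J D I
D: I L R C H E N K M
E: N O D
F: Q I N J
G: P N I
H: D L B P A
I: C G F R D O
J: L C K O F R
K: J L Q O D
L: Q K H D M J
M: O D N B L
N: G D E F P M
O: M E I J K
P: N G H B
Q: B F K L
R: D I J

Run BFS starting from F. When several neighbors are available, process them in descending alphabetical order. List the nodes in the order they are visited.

F, Q, N, J, I, L, K, B, P, M, G, E, D, R, O, C, H, A

Visit F; enqueue Q, N, J, I → queue [Q, N, J, I]
Visit Q; enqueue L, K, B → queue [N, J, I, L, K, B]
Visit N; enqueue P, M, G, E, D → queue [J, I, L, K, B, P, M, G, E, D]
Visit J; enqueue R, O, C → queue [I, L, K, B, P, M, G, E, D, R, O, C]
Visit I → queue [L, K, B, P, M, G, E, D, R, O, C]
Visit L; enqueue H → queue [K, B, P, M, G, E, D, R, O, C, H]
Visit K → queue [B, P, M, G, E, D, R, O, C, H]
Visit B → queue [P, M, G, E, D, R, O, C, H]
Visit P → queue [M, G, E, D, R, O, C, H]
Visit M → queue [G, E, D, R, O, C, H]
Visit G → queue [E, D, R, O, C, H]
Visit E → queue [D, R, O, C, H]
Visit D → queue [R, O, C, H]
Visit R → queue [O, C, H]
Visit O → queue [C, H]
Visit C → queue [H]
Visit H; enqueue A → queue [A]
Visit A → queue []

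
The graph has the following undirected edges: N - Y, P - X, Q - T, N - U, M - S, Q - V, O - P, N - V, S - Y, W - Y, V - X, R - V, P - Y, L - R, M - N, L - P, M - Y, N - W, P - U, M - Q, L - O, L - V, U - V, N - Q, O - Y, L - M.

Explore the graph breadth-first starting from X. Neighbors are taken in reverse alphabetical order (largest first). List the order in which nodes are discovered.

X, V, P, U, R, Q, N, L, Y, O, T, M, W, S

Visit X; enqueue V, P → queue [V, P]
Visit V; enqueue U, R, Q, N, L → queue [P, U, R, Q, N, L]
Visit P; enqueue Y, O → queue [U, R, Q, N, L, Y, O]
Visit U → queue [R, Q, N, L, Y, O]
Visit R → queue [Q, N, L, Y, O]
Visit Q; enqueue T, M → queue [N, L, Y, O, T, M]
Visit N; enqueue W → queue [L, Y, O, T, M, W]
Visit L → queue [Y, O, T, M, W]
Visit Y; enqueue S → queue [O, T, M, W, S]
Visit O → queue [T, M, W, S]
Visit T → queue [M, W, S]
Visit M → queue [W, S]
Visit W → queue [S]
Visit S → queue []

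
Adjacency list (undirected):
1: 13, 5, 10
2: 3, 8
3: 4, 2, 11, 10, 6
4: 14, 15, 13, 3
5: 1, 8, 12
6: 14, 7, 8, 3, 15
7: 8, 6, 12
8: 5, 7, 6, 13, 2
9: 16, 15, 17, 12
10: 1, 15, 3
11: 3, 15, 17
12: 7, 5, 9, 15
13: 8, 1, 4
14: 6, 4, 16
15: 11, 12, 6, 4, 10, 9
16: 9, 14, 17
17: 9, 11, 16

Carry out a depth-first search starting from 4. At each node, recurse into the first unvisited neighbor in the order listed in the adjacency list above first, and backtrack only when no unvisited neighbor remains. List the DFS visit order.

4 → 14 → 6 → 7 → 8 → 5 → 1 → 13 → 10 → 15 → 11 → 3 → 2 → 17 → 9 → 16 → 12

Visit 4
4 → 14
14 → 6
6 → 7
7 → 8
8 → 5
5 → 1
1 → 13
1 → 10
10 → 15
15 → 11
11 → 3
3 → 2
11 → 17
17 → 9
9 → 16
9 → 12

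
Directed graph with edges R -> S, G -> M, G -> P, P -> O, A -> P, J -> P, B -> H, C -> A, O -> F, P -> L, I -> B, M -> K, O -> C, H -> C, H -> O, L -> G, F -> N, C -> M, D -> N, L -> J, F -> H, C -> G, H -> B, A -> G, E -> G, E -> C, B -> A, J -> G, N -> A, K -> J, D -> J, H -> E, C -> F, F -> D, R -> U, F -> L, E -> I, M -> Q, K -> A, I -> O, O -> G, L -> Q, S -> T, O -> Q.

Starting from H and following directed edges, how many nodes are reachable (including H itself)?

17

BFS from H visits: H, O, E, C, B, Q, G, F, I, M, A, P, N, L, D, K, J
Reachable nodes: 17 of 21 total.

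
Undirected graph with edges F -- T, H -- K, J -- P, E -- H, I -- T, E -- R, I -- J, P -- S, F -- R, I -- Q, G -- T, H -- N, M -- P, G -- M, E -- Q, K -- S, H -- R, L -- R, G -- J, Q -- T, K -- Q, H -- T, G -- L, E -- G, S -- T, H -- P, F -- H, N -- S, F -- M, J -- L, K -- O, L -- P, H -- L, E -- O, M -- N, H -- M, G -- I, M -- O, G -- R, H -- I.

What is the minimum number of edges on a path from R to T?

2

Level 0: R
Level 1: E, F, G, H, L
Level 2: I, J, K, M, N, O, P, Q, T
Level 3: S
T first appears at level 2.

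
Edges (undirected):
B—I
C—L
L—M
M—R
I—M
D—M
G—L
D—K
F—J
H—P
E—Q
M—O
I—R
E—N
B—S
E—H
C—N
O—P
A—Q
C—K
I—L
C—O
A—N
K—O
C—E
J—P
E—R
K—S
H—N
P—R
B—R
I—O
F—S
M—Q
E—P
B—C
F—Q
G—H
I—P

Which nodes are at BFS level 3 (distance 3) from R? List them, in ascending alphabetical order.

Level 0: R
Level 1: B, E, I, M, P
Level 2: C, D, H, J, L, N, O, Q, S
Level 3: A, F, G, K

A, F, G, K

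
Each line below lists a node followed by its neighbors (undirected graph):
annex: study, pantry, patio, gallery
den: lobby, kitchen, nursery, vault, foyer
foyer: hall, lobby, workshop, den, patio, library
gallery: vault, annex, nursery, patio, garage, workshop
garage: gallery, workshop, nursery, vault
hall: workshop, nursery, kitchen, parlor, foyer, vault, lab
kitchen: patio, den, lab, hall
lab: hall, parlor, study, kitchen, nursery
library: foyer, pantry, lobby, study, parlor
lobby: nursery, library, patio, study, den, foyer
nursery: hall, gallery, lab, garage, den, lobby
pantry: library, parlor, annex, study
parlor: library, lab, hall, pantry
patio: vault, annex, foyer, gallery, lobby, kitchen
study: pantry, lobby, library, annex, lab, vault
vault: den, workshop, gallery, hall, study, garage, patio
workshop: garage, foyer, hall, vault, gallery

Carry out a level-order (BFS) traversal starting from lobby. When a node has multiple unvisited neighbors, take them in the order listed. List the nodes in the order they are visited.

Visit lobby; enqueue nursery, library, patio, study, den, foyer → queue [nursery, library, patio, study, den, foyer]
Visit nursery; enqueue hall, gallery, lab, garage → queue [library, patio, study, den, foyer, hall, gallery, lab, garage]
Visit library; enqueue pantry, parlor → queue [patio, study, den, foyer, hall, gallery, lab, garage, pantry, parlor]
Visit patio; enqueue vault, annex, kitchen → queue [study, den, foyer, hall, gallery, lab, garage, pantry, parlor, vault, annex, kitchen]
Visit study → queue [den, foyer, hall, gallery, lab, garage, pantry, parlor, vault, annex, kitchen]
Visit den → queue [foyer, hall, gallery, lab, garage, pantry, parlor, vault, annex, kitchen]
Visit foyer; enqueue workshop → queue [hall, gallery, lab, garage, pantry, parlor, vault, annex, kitchen, workshop]
Visit hall → queue [gallery, lab, garage, pantry, parlor, vault, annex, kitchen, workshop]
Visit gallery → queue [lab, garage, pantry, parlor, vault, annex, kitchen, workshop]
Visit lab → queue [garage, pantry, parlor, vault, annex, kitchen, workshop]
Visit garage → queue [pantry, parlor, vault, annex, kitchen, workshop]
Visit pantry → queue [parlor, vault, annex, kitchen, workshop]
Visit parlor → queue [vault, annex, kitchen, workshop]
Visit vault → queue [annex, kitchen, workshop]
Visit annex → queue [kitchen, workshop]
Visit kitchen → queue [workshop]
Visit workshop → queue []

lobby, nursery, library, patio, study, den, foyer, hall, gallery, lab, garage, pantry, parlor, vault, annex, kitchen, workshop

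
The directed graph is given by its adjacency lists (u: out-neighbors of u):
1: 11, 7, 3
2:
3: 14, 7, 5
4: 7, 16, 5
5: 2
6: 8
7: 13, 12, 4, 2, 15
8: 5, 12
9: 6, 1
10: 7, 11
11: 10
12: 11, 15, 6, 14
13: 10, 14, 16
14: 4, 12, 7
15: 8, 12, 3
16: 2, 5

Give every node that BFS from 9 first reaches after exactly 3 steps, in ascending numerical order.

2, 4, 5, 10, 12, 13, 14, 15

Level 0: 9
Level 1: 1, 6
Level 2: 3, 7, 8, 11
Level 3: 2, 4, 5, 10, 12, 13, 14, 15
Level 4: 16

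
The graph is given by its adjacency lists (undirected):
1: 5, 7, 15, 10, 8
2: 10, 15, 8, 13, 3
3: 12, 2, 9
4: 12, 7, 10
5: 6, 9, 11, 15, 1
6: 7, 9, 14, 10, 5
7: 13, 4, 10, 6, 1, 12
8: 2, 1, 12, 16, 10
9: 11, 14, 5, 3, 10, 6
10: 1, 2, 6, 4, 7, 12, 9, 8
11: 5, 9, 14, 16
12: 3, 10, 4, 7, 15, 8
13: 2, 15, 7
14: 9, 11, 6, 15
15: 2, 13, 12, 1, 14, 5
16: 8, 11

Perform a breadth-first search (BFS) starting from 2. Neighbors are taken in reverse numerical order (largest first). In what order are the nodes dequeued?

2, 15, 13, 10, 8, 3, 14, 12, 5, 1, 7, 9, 6, 4, 16, 11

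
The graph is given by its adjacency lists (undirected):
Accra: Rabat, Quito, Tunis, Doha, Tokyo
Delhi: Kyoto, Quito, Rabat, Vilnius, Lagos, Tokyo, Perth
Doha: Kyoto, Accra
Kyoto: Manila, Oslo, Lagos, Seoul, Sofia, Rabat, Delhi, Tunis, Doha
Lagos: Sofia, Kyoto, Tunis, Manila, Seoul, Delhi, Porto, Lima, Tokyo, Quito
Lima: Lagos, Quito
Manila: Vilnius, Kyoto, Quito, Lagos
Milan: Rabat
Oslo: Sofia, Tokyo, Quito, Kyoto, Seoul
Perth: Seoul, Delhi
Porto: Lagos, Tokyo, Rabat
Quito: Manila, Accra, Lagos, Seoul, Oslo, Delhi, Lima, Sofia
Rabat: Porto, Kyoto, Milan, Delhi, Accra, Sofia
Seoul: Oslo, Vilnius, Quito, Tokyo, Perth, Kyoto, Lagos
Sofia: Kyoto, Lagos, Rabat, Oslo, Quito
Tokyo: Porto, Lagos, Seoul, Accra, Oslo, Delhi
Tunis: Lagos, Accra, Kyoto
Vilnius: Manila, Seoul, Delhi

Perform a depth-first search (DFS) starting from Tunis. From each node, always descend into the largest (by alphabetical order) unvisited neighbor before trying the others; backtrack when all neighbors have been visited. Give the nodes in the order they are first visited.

Tunis, Lagos, Tokyo, Seoul, Vilnius, Manila, Quito, Sofia, Rabat, Porto, Milan, Kyoto, Oslo, Doha, Accra, Delhi, Perth, Lima

Visit Tunis
Tunis → Lagos
Lagos → Tokyo
Tokyo → Seoul
Seoul → Vilnius
Vilnius → Manila
Manila → Quito
Quito → Sofia
Sofia → Rabat
Rabat → Porto
Rabat → Milan
Rabat → Kyoto
Kyoto → Oslo
Kyoto → Doha
Doha → Accra
Kyoto → Delhi
Delhi → Perth
Quito → Lima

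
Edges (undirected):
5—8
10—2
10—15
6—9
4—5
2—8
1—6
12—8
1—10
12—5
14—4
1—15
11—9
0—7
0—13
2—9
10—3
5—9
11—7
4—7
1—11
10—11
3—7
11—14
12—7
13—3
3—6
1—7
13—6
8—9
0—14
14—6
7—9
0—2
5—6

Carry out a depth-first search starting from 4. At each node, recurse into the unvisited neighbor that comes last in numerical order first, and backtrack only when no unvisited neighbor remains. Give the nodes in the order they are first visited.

Visit 4
4 → 14
14 → 11
11 → 10
10 → 15
15 → 1
1 → 7
7 → 12
12 → 8
8 → 9
9 → 6
6 → 13
13 → 3
13 → 0
0 → 2
6 → 5

4, 14, 11, 10, 15, 1, 7, 12, 8, 9, 6, 13, 3, 0, 2, 5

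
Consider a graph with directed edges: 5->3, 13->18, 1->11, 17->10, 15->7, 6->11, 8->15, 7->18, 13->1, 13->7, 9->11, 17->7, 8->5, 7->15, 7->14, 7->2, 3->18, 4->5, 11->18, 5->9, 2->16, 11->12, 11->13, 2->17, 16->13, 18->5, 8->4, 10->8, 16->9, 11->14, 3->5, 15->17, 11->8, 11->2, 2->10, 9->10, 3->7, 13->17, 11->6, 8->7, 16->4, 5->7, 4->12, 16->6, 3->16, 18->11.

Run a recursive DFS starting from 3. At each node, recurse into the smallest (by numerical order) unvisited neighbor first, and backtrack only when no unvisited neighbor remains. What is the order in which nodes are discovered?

3 → 5 → 7 → 2 → 10 → 8 → 4 → 12 → 15 → 17 → 16 → 6 → 11 → 13 → 1 → 18 → 14 → 9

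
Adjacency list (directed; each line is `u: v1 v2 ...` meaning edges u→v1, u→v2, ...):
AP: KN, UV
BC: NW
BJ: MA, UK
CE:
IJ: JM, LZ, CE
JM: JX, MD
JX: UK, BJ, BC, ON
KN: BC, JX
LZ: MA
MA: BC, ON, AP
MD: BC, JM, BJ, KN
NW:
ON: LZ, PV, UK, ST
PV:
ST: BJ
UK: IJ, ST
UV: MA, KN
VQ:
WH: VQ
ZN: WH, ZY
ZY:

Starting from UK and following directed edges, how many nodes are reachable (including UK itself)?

BFS from UK visits: UK, IJ, ST, CE, JM, LZ, BJ, JX, MD, MA, BC, ON, KN, AP, NW, PV, UV
Reachable nodes: 17 of 21 total.

17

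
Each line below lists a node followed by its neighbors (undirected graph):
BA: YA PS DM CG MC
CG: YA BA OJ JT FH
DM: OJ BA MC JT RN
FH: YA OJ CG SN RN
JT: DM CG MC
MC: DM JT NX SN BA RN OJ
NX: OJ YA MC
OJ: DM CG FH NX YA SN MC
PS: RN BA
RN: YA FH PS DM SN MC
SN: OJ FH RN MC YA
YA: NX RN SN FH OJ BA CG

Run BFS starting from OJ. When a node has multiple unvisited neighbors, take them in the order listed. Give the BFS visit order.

Visit OJ; enqueue DM, CG, FH, NX, YA, SN, MC → queue [DM, CG, FH, NX, YA, SN, MC]
Visit DM; enqueue BA, JT, RN → queue [CG, FH, NX, YA, SN, MC, BA, JT, RN]
Visit CG → queue [FH, NX, YA, SN, MC, BA, JT, RN]
Visit FH → queue [NX, YA, SN, MC, BA, JT, RN]
Visit NX → queue [YA, SN, MC, BA, JT, RN]
Visit YA → queue [SN, MC, BA, JT, RN]
Visit SN → queue [MC, BA, JT, RN]
Visit MC → queue [BA, JT, RN]
Visit BA; enqueue PS → queue [JT, RN, PS]
Visit JT → queue [RN, PS]
Visit RN → queue [PS]
Visit PS → queue []

OJ → DM → CG → FH → NX → YA → SN → MC → BA → JT → RN → PS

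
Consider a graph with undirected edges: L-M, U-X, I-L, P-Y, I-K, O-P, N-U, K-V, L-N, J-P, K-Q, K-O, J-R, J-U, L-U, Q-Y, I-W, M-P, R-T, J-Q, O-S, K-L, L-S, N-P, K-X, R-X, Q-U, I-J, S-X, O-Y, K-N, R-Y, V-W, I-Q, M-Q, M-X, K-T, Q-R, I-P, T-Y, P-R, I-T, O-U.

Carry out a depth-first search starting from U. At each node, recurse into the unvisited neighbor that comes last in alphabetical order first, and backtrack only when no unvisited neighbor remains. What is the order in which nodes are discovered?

Visit U
U → X
X → S
S → O
O → Y
Y → T
T → R
R → Q
Q → M
M → P
P → N
N → L
L → K
K → V
V → W
W → I
I → J

U → X → S → O → Y → T → R → Q → M → P → N → L → K → V → W → I → J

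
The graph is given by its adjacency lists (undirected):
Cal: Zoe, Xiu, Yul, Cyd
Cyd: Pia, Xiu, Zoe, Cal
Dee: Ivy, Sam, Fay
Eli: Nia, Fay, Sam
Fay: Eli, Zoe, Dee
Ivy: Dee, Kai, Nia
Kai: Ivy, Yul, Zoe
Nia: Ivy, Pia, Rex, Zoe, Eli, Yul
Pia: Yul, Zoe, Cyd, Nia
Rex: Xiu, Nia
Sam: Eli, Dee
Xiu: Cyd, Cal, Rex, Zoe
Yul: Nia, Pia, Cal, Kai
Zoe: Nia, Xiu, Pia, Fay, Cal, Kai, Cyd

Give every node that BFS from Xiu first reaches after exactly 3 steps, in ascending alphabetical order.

Dee, Eli, Ivy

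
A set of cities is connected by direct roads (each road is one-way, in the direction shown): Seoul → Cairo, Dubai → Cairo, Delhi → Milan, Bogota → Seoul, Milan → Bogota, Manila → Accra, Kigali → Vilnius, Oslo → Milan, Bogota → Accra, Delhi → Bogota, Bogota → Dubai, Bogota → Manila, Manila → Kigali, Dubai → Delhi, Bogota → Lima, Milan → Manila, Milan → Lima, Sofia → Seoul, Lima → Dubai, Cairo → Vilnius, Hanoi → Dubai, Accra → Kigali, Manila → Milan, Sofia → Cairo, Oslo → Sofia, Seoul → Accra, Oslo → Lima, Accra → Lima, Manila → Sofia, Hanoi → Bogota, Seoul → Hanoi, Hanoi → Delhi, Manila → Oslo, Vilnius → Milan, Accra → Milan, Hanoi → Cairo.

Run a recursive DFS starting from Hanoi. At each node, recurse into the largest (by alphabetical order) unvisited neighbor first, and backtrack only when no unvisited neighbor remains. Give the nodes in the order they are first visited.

Hanoi → Dubai → Delhi → Milan → Manila → Sofia → Seoul → Cairo → Vilnius → Accra → Lima → Kigali → Oslo → Bogota

Visit Hanoi
Hanoi → Dubai
Dubai → Delhi
Delhi → Milan
Milan → Manila
Manila → Sofia
Sofia → Seoul
Seoul → Cairo
Cairo → Vilnius
Seoul → Accra
Accra → Lima
Accra → Kigali
Manila → Oslo
Milan → Bogota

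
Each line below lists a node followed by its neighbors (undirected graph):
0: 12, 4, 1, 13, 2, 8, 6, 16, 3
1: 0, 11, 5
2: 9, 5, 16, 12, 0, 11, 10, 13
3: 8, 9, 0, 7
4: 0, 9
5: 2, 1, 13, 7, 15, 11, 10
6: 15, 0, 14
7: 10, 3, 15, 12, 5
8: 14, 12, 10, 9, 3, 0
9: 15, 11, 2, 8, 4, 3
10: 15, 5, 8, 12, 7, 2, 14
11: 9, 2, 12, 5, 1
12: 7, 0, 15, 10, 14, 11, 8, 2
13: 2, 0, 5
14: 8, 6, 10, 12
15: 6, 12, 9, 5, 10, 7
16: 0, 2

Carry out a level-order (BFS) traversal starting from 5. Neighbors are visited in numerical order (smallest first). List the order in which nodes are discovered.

5 1 2 7 10 11 13 15 0 9 12 16 3 8 14 6 4

Visit 5; enqueue 1, 2, 7, 10, 11, 13, 15 → queue [1, 2, 7, 10, 11, 13, 15]
Visit 1; enqueue 0 → queue [2, 7, 10, 11, 13, 15, 0]
Visit 2; enqueue 9, 12, 16 → queue [7, 10, 11, 13, 15, 0, 9, 12, 16]
Visit 7; enqueue 3 → queue [10, 11, 13, 15, 0, 9, 12, 16, 3]
Visit 10; enqueue 8, 14 → queue [11, 13, 15, 0, 9, 12, 16, 3, 8, 14]
Visit 11 → queue [13, 15, 0, 9, 12, 16, 3, 8, 14]
Visit 13 → queue [15, 0, 9, 12, 16, 3, 8, 14]
Visit 15; enqueue 6 → queue [0, 9, 12, 16, 3, 8, 14, 6]
Visit 0; enqueue 4 → queue [9, 12, 16, 3, 8, 14, 6, 4]
Visit 9 → queue [12, 16, 3, 8, 14, 6, 4]
Visit 12 → queue [16, 3, 8, 14, 6, 4]
Visit 16 → queue [3, 8, 14, 6, 4]
Visit 3 → queue [8, 14, 6, 4]
Visit 8 → queue [14, 6, 4]
Visit 14 → queue [6, 4]
Visit 6 → queue [4]
Visit 4 → queue []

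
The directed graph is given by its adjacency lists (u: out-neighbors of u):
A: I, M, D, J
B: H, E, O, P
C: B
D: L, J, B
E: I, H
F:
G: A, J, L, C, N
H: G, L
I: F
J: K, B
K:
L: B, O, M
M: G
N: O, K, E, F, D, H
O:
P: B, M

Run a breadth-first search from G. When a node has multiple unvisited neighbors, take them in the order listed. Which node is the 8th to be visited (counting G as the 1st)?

M

Visit G; enqueue A, J, L, C, N → queue [A, J, L, C, N]
Visit A; enqueue I, M, D → queue [J, L, C, N, I, M, D]
Visit J; enqueue K, B → queue [L, C, N, I, M, D, K, B]
Visit L; enqueue O → queue [C, N, I, M, D, K, B, O]
Visit C → queue [N, I, M, D, K, B, O]
Visit N; enqueue E, F, H → queue [I, M, D, K, B, O, E, F, H]
Visit I → queue [M, D, K, B, O, E, F, H]
Visit M → queue [D, K, B, O, E, F, H]
Visit D → queue [K, B, O, E, F, H]
Visit K → queue [B, O, E, F, H]
Visit B; enqueue P → queue [O, E, F, H, P]
Visit O → queue [E, F, H, P]
Visit E → queue [F, H, P]
Visit F → queue [H, P]
Visit H → queue [P]
Visit P → queue []

Visit order: G, A, J, L, C, N, I, M, D, K, B, O, E, F, H, P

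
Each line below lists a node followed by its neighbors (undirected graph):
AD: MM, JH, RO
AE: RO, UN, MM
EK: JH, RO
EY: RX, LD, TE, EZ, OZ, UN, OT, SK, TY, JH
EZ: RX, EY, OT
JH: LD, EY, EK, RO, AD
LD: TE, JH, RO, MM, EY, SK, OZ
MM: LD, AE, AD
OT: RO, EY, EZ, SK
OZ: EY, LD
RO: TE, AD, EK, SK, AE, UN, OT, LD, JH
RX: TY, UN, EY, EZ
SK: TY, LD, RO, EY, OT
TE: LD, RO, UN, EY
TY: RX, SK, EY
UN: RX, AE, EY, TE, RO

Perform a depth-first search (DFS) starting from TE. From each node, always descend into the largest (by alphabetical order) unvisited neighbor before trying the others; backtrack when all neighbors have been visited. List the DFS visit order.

Visit TE
TE → UN
UN → RX
RX → TY
TY → SK
SK → RO
RO → OT
OT → EZ
EZ → EY
EY → OZ
OZ → LD
LD → MM
MM → AE
MM → AD
AD → JH
JH → EK

TE, UN, RX, TY, SK, RO, OT, EZ, EY, OZ, LD, MM, AE, AD, JH, EK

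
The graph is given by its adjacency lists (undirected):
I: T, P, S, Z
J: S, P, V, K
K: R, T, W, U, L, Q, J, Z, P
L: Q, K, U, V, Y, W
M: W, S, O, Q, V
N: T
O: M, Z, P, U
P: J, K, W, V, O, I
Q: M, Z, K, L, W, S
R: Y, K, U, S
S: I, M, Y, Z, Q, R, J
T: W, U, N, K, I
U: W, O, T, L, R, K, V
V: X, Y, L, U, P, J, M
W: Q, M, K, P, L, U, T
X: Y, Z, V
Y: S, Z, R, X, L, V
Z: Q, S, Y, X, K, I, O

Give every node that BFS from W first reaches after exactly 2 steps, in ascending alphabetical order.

Level 0: W
Level 1: K, L, M, P, Q, T, U
Level 2: I, J, N, O, R, S, V, Y, Z
Level 3: X

I, J, N, O, R, S, V, Y, Z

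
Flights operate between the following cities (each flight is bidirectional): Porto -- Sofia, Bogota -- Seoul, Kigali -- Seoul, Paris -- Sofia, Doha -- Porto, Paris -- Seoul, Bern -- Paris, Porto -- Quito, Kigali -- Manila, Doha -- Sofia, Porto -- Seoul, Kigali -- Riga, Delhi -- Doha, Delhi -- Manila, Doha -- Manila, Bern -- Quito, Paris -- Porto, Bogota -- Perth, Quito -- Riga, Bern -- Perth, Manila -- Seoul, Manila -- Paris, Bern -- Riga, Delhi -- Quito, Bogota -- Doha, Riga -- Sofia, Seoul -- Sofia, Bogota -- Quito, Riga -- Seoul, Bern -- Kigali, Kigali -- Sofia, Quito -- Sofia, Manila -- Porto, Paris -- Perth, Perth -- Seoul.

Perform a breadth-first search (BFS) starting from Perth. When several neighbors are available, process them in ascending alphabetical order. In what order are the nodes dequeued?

Visit Perth; enqueue Bern, Bogota, Paris, Seoul → queue [Bern, Bogota, Paris, Seoul]
Visit Bern; enqueue Kigali, Quito, Riga → queue [Bogota, Paris, Seoul, Kigali, Quito, Riga]
Visit Bogota; enqueue Doha → queue [Paris, Seoul, Kigali, Quito, Riga, Doha]
Visit Paris; enqueue Manila, Porto, Sofia → queue [Seoul, Kigali, Quito, Riga, Doha, Manila, Porto, Sofia]
Visit Seoul → queue [Kigali, Quito, Riga, Doha, Manila, Porto, Sofia]
Visit Kigali → queue [Quito, Riga, Doha, Manila, Porto, Sofia]
Visit Quito; enqueue Delhi → queue [Riga, Doha, Manila, Porto, Sofia, Delhi]
Visit Riga → queue [Doha, Manila, Porto, Sofia, Delhi]
Visit Doha → queue [Manila, Porto, Sofia, Delhi]
Visit Manila → queue [Porto, Sofia, Delhi]
Visit Porto → queue [Sofia, Delhi]
Visit Sofia → queue [Delhi]
Visit Delhi → queue []

Perth → Bern → Bogota → Paris → Seoul → Kigali → Quito → Riga → Doha → Manila → Porto → Sofia → Delhi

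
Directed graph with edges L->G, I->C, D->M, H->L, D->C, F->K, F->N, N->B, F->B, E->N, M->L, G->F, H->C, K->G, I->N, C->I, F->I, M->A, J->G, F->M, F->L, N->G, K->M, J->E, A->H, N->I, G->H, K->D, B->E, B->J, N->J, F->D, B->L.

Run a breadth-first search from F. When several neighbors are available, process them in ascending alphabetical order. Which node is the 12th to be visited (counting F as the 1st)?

G

Visit F; enqueue B, D, I, K, L, M, N → queue [B, D, I, K, L, M, N]
Visit B; enqueue E, J → queue [D, I, K, L, M, N, E, J]
Visit D; enqueue C → queue [I, K, L, M, N, E, J, C]
Visit I → queue [K, L, M, N, E, J, C]
Visit K; enqueue G → queue [L, M, N, E, J, C, G]
Visit L → queue [M, N, E, J, C, G]
Visit M; enqueue A → queue [N, E, J, C, G, A]
Visit N → queue [E, J, C, G, A]
Visit E → queue [J, C, G, A]
Visit J → queue [C, G, A]
Visit C → queue [G, A]
Visit G; enqueue H → queue [A, H]
Visit A → queue [H]
Visit H → queue []

Visit order: F, B, D, I, K, L, M, N, E, J, C, G, A, H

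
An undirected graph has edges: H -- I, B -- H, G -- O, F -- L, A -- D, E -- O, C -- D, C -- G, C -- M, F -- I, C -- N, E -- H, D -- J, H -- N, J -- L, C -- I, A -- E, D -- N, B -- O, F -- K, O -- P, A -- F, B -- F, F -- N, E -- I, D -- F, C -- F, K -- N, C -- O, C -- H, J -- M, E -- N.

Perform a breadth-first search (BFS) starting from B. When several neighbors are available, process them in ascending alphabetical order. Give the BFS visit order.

B, F, H, O, A, C, D, I, K, L, N, E, G, P, M, J

Visit B; enqueue F, H, O → queue [F, H, O]
Visit F; enqueue A, C, D, I, K, L, N → queue [H, O, A, C, D, I, K, L, N]
Visit H; enqueue E → queue [O, A, C, D, I, K, L, N, E]
Visit O; enqueue G, P → queue [A, C, D, I, K, L, N, E, G, P]
Visit A → queue [C, D, I, K, L, N, E, G, P]
Visit C; enqueue M → queue [D, I, K, L, N, E, G, P, M]
Visit D; enqueue J → queue [I, K, L, N, E, G, P, M, J]
Visit I → queue [K, L, N, E, G, P, M, J]
Visit K → queue [L, N, E, G, P, M, J]
Visit L → queue [N, E, G, P, M, J]
Visit N → queue [E, G, P, M, J]
Visit E → queue [G, P, M, J]
Visit G → queue [P, M, J]
Visit P → queue [M, J]
Visit M → queue [J]
Visit J → queue []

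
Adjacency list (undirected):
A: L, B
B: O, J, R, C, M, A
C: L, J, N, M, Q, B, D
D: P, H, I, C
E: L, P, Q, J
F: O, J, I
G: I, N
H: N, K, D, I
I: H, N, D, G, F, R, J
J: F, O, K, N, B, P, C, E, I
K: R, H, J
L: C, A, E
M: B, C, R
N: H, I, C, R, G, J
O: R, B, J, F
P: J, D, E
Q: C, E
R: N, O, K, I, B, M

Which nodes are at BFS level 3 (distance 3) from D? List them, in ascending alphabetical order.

A, O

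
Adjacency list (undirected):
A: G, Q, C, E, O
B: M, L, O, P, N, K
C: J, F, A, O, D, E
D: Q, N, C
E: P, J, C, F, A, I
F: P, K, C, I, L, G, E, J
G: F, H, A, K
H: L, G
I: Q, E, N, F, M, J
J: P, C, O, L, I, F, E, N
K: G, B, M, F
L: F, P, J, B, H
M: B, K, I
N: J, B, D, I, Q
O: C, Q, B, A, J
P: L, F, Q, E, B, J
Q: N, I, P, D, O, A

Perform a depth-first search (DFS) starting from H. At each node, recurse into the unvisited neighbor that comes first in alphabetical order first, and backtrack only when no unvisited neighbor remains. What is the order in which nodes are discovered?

Visit H
H → G
G → A
A → C
C → D
D → N
N → B
B → K
K → F
F → E
E → I
I → J
J → L
L → P
P → Q
Q → O
I → M

H, G, A, C, D, N, B, K, F, E, I, J, L, P, Q, O, M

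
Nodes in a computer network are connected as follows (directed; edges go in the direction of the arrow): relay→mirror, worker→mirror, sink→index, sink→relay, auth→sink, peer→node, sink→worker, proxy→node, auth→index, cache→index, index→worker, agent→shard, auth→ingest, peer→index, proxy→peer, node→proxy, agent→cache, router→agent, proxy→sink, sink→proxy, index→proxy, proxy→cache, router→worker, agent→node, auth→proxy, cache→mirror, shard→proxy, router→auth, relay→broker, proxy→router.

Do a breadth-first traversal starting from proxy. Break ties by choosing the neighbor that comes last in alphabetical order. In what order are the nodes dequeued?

proxy, sink, router, peer, node, cache, worker, relay, index, auth, agent, mirror, broker, ingest, shard

Visit proxy; enqueue sink, router, peer, node, cache → queue [sink, router, peer, node, cache]
Visit sink; enqueue worker, relay, index → queue [router, peer, node, cache, worker, relay, index]
Visit router; enqueue auth, agent → queue [peer, node, cache, worker, relay, index, auth, agent]
Visit peer → queue [node, cache, worker, relay, index, auth, agent]
Visit node → queue [cache, worker, relay, index, auth, agent]
Visit cache; enqueue mirror → queue [worker, relay, index, auth, agent, mirror]
Visit worker → queue [relay, index, auth, agent, mirror]
Visit relay; enqueue broker → queue [index, auth, agent, mirror, broker]
Visit index → queue [auth, agent, mirror, broker]
Visit auth; enqueue ingest → queue [agent, mirror, broker, ingest]
Visit agent; enqueue shard → queue [mirror, broker, ingest, shard]
Visit mirror → queue [broker, ingest, shard]
Visit broker → queue [ingest, shard]
Visit ingest → queue [shard]
Visit shard → queue []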